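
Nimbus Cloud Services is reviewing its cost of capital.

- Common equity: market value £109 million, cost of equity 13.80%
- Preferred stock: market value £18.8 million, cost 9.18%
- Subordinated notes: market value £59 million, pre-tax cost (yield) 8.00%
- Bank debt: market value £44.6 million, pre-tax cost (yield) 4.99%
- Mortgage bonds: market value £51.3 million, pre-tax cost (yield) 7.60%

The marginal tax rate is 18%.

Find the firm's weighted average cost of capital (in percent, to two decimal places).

9.08%

Total capital V = 109 + 18.8 + 59 + 44.6 + 51.3 = 282.7.
Equity: weight = 109/282.7 = 0.3856; cost = 13.8%.
Preferred: weight = 18.8/282.7 = 0.0665; cost = 9.18%.
Subordinated notes: weight = 59/282.7 = 0.2087; after-tax cost = 8% × (1 − 18%) = 6.5600%.
Bank debt: weight = 44.6/282.7 = 0.1578; after-tax cost = 4.99% × (1 − 18%) = 4.0918%.
Mortgage bonds: weight = 51.3/282.7 = 0.1815; after-tax cost = 7.6% × (1 − 18%) = 6.2320%.
WACC = 0.3856 × 13.8000% + 0.0665 × 9.1800% + 0.2087 × 6.5600% + 0.1578 × 4.0918% + 0.1815 × 6.2320% = 9.0768%.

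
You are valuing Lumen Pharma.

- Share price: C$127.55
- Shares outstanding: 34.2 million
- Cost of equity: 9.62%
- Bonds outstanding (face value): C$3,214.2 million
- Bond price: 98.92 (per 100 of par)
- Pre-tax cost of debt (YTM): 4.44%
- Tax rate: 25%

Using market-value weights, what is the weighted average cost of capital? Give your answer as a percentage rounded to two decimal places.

Market value of equity E = 127.55 × 34.2m = 4362.21m. Market value of debt D = 3214.2m × 98.92/100 = 3179.48664m.
Total capital V = 4362.21 + 3179.48664 = 7541.69664.
Equity: weight = 4362.21/7541.69664 = 0.5784; cost = 9.62%.
Bonds outstanding: weight = 3179.48664/7541.69664 = 0.4216; after-tax cost = 4.44% × (1 − 25%) = 3.3300%.
WACC = 0.5784 × 9.6200% + 0.4216 × 3.3300% = 6.9682%.

6.97%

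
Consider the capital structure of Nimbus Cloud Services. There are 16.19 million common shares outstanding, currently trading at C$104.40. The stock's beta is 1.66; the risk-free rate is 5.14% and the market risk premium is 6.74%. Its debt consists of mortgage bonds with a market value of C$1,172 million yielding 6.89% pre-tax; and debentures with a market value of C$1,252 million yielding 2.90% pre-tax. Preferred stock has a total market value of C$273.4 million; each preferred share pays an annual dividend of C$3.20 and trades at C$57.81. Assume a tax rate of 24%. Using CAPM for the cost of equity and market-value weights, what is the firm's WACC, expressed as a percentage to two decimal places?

Cost of equity via CAPM: Re = 5.14% + 1.66 × 6.74% = 16.3284%.
Cost of preferred: Rp = 3.2 / 57.81 = 5.5354%.
Market value of equity E = 104.4 × 16.19m = 1690.236m.
Total capital V = 1690.236 + 273.4 + 1172 + 1252 = 4387.636.
Equity: weight = 1690.236/4387.636 = 0.3852; cost = 16.3284%.
Preferred: weight = 273.4/4387.636 = 0.0623; cost = 5.5354%.
Mortgage bonds: weight = 1172/4387.636 = 0.2671; after-tax cost = 6.89% × (1 − 24%) = 5.2364%.
Debentures: weight = 1252/4387.636 = 0.2853; after-tax cost = 2.9% × (1 − 24%) = 2.2040%.
WACC = 0.3852 × 16.3284% + 0.0623 × 5.5354% + 0.2671 × 5.2364% + 0.2853 × 2.2040% = 8.6627%.

8.66%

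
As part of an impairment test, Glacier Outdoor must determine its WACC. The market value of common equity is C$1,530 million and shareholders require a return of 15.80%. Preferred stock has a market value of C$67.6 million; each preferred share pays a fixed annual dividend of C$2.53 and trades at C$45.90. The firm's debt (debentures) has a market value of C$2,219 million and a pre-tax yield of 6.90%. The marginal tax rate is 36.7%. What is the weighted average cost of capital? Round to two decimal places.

8.97%

Cost of preferred: Rp = 2.53 / 45.9 = 5.5120%.
Total capital V = 1530 + 67.6 + 2219 = 3816.6.
Equity: weight = 1530/3816.6 = 0.4009; cost = 15.8%.
Preferred: weight = 67.6/3816.6 = 0.0177; cost = 5.512%.
Debentures: weight = 2219/3816.6 = 0.5814; after-tax cost = 6.9% × (1 − 36.7%) = 4.3677%.
WACC = 0.4009 × 15.8000% + 0.0177 × 5.5120% + 0.5814 × 4.3677% = 8.9710%.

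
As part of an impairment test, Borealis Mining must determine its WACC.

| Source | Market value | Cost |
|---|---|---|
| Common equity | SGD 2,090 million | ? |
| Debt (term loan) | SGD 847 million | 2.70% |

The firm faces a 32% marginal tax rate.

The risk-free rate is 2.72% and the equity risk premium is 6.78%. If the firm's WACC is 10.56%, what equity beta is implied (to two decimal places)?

Total capital V = 2090 + 847 = 2937.
Equity weight = 2090/2937 = 0.7116.
Term loan weight = 847/2937 = 0.2884.
Debt contribution = 0.2884 × 2.7% × (1 − 32%) = 0.5295%.
Required equity contribution = 10.56% − 0.5295% = 10.0305%  ⇒  Re = 14.0955%.
CAPM: 14.0955% = 2.72% + β × 6.78%  ⇒  β = 1.6778.

1.68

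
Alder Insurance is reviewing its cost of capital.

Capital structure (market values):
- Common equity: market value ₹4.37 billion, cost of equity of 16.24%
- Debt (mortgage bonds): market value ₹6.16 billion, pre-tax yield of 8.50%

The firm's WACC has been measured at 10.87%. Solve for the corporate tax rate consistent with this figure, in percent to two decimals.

16.94%

Total capital V = 4.37 + 6.16 = 10.53.
Equity weight = 4.37/10.53 = 0.4150.
Mortgage bonds weight = 6.16/10.53 = 0.5850.
Equity contribution = 0.4150 × 16.24% = 6.7397%.
Debt contribution must be 10.87% − 6.7397% = 4.1303%.
0.5850 × 8.5% × (1 − T) = 4.1303%  ⇒  (1 − T) = 0.8306.
T = 16.9360%.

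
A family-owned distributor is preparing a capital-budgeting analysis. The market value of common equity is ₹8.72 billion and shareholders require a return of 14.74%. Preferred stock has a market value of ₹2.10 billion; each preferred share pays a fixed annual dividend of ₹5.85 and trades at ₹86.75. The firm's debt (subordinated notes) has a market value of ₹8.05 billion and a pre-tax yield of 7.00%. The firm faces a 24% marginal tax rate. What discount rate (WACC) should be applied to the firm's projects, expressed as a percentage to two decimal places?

9.83%

Cost of preferred: Rp = 5.85 / 86.75 = 6.7435%.
Total capital V = 8.72 + 2.1 + 8.05 = 18.87.
Equity: weight = 8.72/18.87 = 0.4621; cost = 14.74%.
Preferred: weight = 2.1/18.87 = 0.1113; cost = 6.7435%.
Subordinated notes: weight = 8.05/18.87 = 0.4266; after-tax cost = 7% × (1 − 24%) = 5.3200%.
WACC = 0.4621 × 14.7400% + 0.1113 × 6.7435% + 0.4266 × 5.3200% = 9.8315%.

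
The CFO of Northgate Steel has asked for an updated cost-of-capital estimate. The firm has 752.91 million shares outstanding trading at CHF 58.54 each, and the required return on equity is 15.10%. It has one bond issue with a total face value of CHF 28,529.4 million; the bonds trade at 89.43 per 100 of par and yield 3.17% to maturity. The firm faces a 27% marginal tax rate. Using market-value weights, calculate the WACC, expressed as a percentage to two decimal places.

10.41%

Market value of equity E = 58.54 × 752.91m = 44075.3514m. Market value of debt D = 28529.4m × 89.43/100 = 25513.84242m.
Total capital V = 44075.3514 + 25513.84242 = 69589.19382.
Equity: weight = 44075.3514/69589.19382 = 0.6334; cost = 15.1%.
Bonds outstanding: weight = 25513.84242/69589.19382 = 0.3666; after-tax cost = 3.17% × (1 − 27%) = 2.3141%.
WACC = 0.6334 × 15.1000% + 0.3666 × 2.3141% = 10.4122%.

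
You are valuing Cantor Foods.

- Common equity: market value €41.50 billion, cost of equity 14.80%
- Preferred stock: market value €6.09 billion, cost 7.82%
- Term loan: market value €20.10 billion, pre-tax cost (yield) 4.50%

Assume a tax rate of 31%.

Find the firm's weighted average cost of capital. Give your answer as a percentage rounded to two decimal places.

Total capital V = 41.5 + 6.09 + 20.1 = 67.69.
Equity: weight = 41.5/67.69 = 0.6131; cost = 14.8%.
Preferred: weight = 6.09/67.69 = 0.0900; cost = 7.82%.
Term loan: weight = 20.1/67.69 = 0.2969; after-tax cost = 4.5% × (1 − 31%) = 3.1050%.
WACC = 0.6131 × 14.8000% + 0.0900 × 7.8200% + 0.2969 × 3.1050% = 10.6993%.

10.70%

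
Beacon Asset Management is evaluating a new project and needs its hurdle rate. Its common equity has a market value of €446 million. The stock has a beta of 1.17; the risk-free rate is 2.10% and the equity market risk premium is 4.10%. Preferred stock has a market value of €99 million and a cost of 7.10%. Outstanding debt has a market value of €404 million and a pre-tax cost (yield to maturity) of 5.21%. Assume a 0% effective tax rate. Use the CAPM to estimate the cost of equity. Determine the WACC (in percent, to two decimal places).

Cost of equity via CAPM: Re = 2.1% + 1.17 × 4.1% = 6.8970%.
Total capital V = 446 + 99 + 404 = 949.
Equity: weight = 446/949 = 0.4700; cost = 6.897%.
Preferred: weight = 99/949 = 0.1043; cost = 7.1%.
Debt: weight = 404/949 = 0.4257; after-tax cost = 5.21% × (1 − 0%) = 5.2100%.
WACC = 0.4700 × 6.8970% + 0.1043 × 7.1000% + 0.4257 × 5.2100% = 6.2000%.

6.20%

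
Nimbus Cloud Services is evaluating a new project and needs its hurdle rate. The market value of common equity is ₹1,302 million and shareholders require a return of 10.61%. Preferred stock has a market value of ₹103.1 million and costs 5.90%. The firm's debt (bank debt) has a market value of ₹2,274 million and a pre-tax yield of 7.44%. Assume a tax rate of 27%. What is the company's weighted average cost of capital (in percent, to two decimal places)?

Total capital V = 1302 + 103.1 + 2274 = 3679.1.
Equity: weight = 1302/3679.1 = 0.3539; cost = 10.61%.
Preferred: weight = 103.1/3679.1 = 0.0280; cost = 5.9%.
Bank debt: weight = 2274/3679.1 = 0.6181; after-tax cost = 7.44% × (1 − 27%) = 5.4312%.
WACC = 0.3539 × 10.6100% + 0.0280 × 5.9000% + 0.6181 × 5.4312% = 7.2771%.

7.28%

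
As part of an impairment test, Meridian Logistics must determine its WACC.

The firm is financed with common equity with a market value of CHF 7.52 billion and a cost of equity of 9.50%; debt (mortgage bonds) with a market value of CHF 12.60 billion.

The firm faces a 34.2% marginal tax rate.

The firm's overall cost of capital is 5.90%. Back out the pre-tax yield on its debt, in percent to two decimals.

Total capital V = 7.52 + 12.6 = 20.12.
Equity weight = 7.52/20.12 = 0.3738.
Mortgage bonds weight = 12.6/20.12 = 0.6262.
Equity contribution = 0.3738 × 9.5% = 3.5507%.
Remaining for debt = 5.9% − 3.5507% = 2.3493%.
Rd × (1 − 34.2%) × 0.6262 = 2.3493%  ⇒  Rd = 5.7013%.

5.70%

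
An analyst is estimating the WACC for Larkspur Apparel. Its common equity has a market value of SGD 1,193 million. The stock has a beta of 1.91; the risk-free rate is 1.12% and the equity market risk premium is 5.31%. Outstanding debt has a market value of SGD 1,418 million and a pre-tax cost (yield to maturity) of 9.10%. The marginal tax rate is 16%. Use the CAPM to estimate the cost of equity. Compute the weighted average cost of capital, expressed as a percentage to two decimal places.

9.30%

Cost of equity via CAPM: Re = 1.12% + 1.91 × 5.31% = 11.2621%.
Total capital V = 1193 + 1418 = 2611.
Equity: weight = 1193/2611 = 0.4569; cost = 11.2621%.
Debt: weight = 1418/2611 = 0.5431; after-tax cost = 9.1% × (1 − 16%) = 7.6440%.
WACC = 0.4569 × 11.2621% + 0.5431 × 7.6440% = 9.2972%.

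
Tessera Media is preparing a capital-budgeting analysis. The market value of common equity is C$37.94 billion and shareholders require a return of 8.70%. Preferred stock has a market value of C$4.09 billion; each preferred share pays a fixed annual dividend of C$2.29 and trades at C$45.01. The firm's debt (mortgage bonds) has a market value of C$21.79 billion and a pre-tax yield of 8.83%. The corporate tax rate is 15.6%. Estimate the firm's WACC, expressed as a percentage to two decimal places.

Cost of preferred: Rp = 2.29 / 45.01 = 5.0878%.
Total capital V = 37.94 + 4.09 + 21.79 = 63.82.
Equity: weight = 37.94/63.82 = 0.5945; cost = 8.7%.
Preferred: weight = 4.09/63.82 = 0.0641; cost = 5.0878%.
Mortgage bonds: weight = 21.79/63.82 = 0.3414; after-tax cost = 8.83% × (1 − 15.6%) = 7.4525%.
WACC = 0.5945 × 8.7000% + 0.0641 × 5.0878% + 0.3414 × 7.4525% = 8.0426%.

8.04%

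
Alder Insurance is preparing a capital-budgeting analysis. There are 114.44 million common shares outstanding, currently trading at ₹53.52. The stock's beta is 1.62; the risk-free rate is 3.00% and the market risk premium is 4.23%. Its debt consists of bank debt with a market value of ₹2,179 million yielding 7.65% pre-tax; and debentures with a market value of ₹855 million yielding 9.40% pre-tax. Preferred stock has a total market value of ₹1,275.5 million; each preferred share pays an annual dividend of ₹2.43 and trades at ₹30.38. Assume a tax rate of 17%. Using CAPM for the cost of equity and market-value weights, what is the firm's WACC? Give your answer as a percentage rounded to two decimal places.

Cost of equity via CAPM: Re = 3.0% + 1.62 × 4.23% = 9.8526%.
Cost of preferred: Rp = 2.43 / 30.38 = 7.9987%.
Market value of equity E = 53.52 × 114.44m = 6124.8288m.
Total capital V = 6124.8288 + 1275.5 + 2179 + 855 = 10434.3288.
Equity: weight = 6124.8288/10434.3288 = 0.5870; cost = 9.8526%.
Preferred: weight = 1275.5/10434.3288 = 0.1222; cost = 7.9987%.
Bank debt: weight = 2179/10434.3288 = 0.2088; after-tax cost = 7.65% × (1 − 17%) = 6.3495%.
Debentures: weight = 855/10434.3288 = 0.0819; after-tax cost = 9.4% × (1 − 17%) = 7.8020%.
WACC = 0.5870 × 9.8526% + 0.1222 × 7.9987% + 0.2088 × 6.3495% + 0.0819 × 7.8020% = 8.7264%.

8.73%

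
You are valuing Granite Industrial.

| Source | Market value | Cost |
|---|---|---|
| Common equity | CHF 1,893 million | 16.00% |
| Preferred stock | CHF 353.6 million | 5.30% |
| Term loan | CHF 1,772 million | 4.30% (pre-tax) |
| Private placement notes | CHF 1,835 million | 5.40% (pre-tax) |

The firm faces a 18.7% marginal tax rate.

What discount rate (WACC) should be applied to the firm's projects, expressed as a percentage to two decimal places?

7.93%

Total capital V = 1893 + 353.6 + 1772 + 1835 = 5853.6.
Equity: weight = 1893/5853.6 = 0.3234; cost = 16%.
Preferred: weight = 353.6/5853.6 = 0.0604; cost = 5.3%.
Term loan: weight = 1772/5853.6 = 0.3027; after-tax cost = 4.3% × (1 − 18.7%) = 3.4959%.
Private placement notes: weight = 1835/5853.6 = 0.3135; after-tax cost = 5.4% × (1 − 18.7%) = 4.3902%.
WACC = 0.3234 × 16.0000% + 0.0604 × 5.3000% + 0.3027 × 3.4959% + 0.3135 × 4.3902% = 7.9289%.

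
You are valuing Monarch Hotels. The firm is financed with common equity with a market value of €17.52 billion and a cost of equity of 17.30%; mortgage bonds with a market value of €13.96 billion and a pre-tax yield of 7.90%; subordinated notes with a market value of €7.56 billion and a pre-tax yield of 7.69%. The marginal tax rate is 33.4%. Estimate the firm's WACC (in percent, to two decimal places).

Total capital V = 17.52 + 13.96 + 7.56 = 39.04.
Equity: weight = 17.52/39.04 = 0.4488; cost = 17.3%.
Mortgage bonds: weight = 13.96/39.04 = 0.3576; after-tax cost = 7.9% × (1 − 33.4%) = 5.2614%.
Subordinated notes: weight = 7.56/39.04 = 0.1936; after-tax cost = 7.69% × (1 − 33.4%) = 5.1215%.
WACC = 0.4488 × 17.3000% + 0.3576 × 5.2614% + 0.1936 × 5.1215% = 10.6369%.

10.64%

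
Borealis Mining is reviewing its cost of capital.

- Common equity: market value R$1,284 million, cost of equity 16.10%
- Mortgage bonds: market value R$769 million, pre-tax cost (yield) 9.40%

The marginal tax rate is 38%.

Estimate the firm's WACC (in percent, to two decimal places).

12.25%

Total capital V = 1284 + 769 = 2053.
Equity: weight = 1284/2053 = 0.6254; cost = 16.1%.
Mortgage bonds: weight = 769/2053 = 0.3746; after-tax cost = 9.4% × (1 − 38%) = 5.8280%.
WACC = 0.6254 × 16.1000% + 0.3746 × 5.8280% = 12.2524%.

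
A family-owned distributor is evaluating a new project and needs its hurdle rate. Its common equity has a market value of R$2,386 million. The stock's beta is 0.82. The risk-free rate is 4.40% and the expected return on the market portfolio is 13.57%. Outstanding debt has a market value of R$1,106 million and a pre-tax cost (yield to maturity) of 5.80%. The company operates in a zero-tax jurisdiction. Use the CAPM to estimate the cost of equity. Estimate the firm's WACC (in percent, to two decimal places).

Market risk premium = 13.57% − 4.4% = 9.17%.
Cost of equity via CAPM: Re = 4.4% + 0.82 × 9.17% = 11.9194%.
Total capital V = 2386 + 1106 = 3492.
Equity: weight = 2386/3492 = 0.6833; cost = 11.9194%.
Debt: weight = 1106/3492 = 0.3167; after-tax cost = 5.8% × (1 − 0%) = 5.8000%.
WACC = 0.6833 × 11.9194% + 0.3167 × 5.8000% = 9.9812%.

9.98%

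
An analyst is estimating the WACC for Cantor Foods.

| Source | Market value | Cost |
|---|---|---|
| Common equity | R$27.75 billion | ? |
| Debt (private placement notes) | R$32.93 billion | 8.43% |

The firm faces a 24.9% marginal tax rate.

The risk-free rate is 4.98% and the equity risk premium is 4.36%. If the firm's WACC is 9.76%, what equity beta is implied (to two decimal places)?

2.03

Total capital V = 27.75 + 32.93 = 60.68.
Equity weight = 27.75/60.68 = 0.4573.
Private placement notes weight = 32.93/60.68 = 0.5427.
Debt contribution = 0.5427 × 8.43% × (1 − 24.9%) = 3.4357%.
Required equity contribution = 9.76% − 3.4357% = 6.3243%  ⇒  Re = 13.8292%.
CAPM: 13.8292% = 4.98% + β × 4.36%  ⇒  β = 2.0296.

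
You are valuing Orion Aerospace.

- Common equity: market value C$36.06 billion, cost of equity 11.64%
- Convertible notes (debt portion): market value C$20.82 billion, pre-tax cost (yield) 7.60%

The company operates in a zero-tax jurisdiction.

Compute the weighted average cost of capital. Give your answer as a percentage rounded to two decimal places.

10.16%

Total capital V = 36.06 + 20.82 = 56.88.
Equity: weight = 36.06/56.88 = 0.6340; cost = 11.64%.
Convertible notes (debt portion): weight = 20.82/56.88 = 0.3660; after-tax cost = 7.6% × (1 − 0%) = 7.6000%.
WACC = 0.6340 × 11.6400% + 0.3660 × 7.6000% = 10.1612%.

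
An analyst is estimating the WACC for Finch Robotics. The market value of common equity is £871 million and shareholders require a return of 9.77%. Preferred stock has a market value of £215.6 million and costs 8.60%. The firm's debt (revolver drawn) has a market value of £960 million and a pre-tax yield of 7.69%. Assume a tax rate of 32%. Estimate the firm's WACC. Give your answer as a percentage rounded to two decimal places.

7.52%

Total capital V = 871 + 215.6 + 960 = 2046.6.
Equity: weight = 871/2046.6 = 0.4256; cost = 9.77%.
Preferred: weight = 215.6/2046.6 = 0.1053; cost = 8.6%.
Revolver drawn: weight = 960/2046.6 = 0.4691; after-tax cost = 7.69% × (1 − 32%) = 5.2292%.
WACC = 0.4256 × 9.7700% + 0.1053 × 8.6000% + 0.4691 × 5.2292% = 7.5168%.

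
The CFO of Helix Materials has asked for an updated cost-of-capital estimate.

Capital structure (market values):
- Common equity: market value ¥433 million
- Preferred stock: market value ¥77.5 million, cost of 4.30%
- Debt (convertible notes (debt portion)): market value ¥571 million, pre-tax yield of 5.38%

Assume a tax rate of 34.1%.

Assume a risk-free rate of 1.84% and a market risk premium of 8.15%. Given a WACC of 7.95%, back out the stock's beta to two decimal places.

Total capital V = 433 + 77.5 + 571 = 1081.5.
Equity weight = 433/1081.5 = 0.4004.
Preferred weight = 77.5/1081.5 = 0.0717.
Convertible notes (debt portion) weight = 571/1081.5 = 0.5280.
Debt contribution = 0.5280 × 5.38% × (1 − 34.1%) = 1.8719%.
Preferred contribution = 0.0717 × 4.3% = 0.3081%.
Required equity contribution = 7.95% − 2.1800% = 5.7700%  ⇒  Re = 14.4116%.
CAPM: 14.4116% = 1.84% + β × 8.15%  ⇒  β = 1.5425.

1.54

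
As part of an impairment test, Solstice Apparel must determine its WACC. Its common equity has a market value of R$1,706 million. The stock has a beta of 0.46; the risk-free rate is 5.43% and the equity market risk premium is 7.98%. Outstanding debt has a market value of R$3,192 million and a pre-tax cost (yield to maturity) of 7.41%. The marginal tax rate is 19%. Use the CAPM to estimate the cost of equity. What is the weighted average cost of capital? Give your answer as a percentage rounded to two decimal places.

7.08%

Cost of equity via CAPM: Re = 5.43% + 0.46 × 7.98% = 9.1008%.
Total capital V = 1706 + 3192 = 4898.
Equity: weight = 1706/4898 = 0.3483; cost = 9.1008%.
Debt: weight = 3192/4898 = 0.6517; after-tax cost = 7.41% × (1 − 19%) = 6.0021%.
WACC = 0.3483 × 9.1008% + 0.6517 × 6.0021% = 7.0814%.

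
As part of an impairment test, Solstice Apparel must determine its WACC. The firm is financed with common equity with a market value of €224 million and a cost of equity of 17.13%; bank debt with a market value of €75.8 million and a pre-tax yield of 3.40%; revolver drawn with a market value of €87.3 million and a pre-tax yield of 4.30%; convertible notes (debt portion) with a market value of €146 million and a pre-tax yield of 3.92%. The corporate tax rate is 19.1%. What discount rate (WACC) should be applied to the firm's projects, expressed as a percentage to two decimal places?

9.03%

Total capital V = 224 + 75.8 + 87.3 + 146 = 533.1.
Equity: weight = 224/533.1 = 0.4202; cost = 17.13%.
Bank debt: weight = 75.8/533.1 = 0.1422; after-tax cost = 3.4% × (1 − 19.1%) = 2.7506%.
Revolver drawn: weight = 87.3/533.1 = 0.1638; after-tax cost = 4.3% × (1 − 19.1%) = 3.4787%.
Convertible notes (debt portion): weight = 146/533.1 = 0.2739; after-tax cost = 3.92% × (1 − 19.1%) = 3.1713%.
WACC = 0.4202 × 17.1300% + 0.1422 × 2.7506% + 0.1638 × 3.4787% + 0.2739 × 3.1713% = 9.0270%.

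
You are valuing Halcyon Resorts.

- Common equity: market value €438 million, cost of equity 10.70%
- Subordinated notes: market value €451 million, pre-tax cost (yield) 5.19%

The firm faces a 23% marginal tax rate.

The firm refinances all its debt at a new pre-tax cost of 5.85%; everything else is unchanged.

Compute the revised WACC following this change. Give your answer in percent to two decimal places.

After the change:
Total capital V = 438 + 451 = 889.
Equity: weight = 438/889 = 0.4927; cost = 10.7%.
Subordinated notes: weight = 451/889 = 0.5073; after-tax cost = 5.85% × (1 − 23%) = 4.5045%.
WACC = 0.4927 × 10.7000% + 0.5073 × 4.5045% = 7.5570%.

7.56%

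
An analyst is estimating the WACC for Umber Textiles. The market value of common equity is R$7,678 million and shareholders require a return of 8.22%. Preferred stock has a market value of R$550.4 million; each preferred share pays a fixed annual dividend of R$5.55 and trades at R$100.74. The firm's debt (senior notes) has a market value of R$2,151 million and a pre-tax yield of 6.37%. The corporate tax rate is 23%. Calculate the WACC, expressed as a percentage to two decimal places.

7.39%

Cost of preferred: Rp = 5.55 / 100.74 = 5.5092%.
Total capital V = 7678 + 550.4 + 2151 = 10379.4.
Equity: weight = 7678/10379.4 = 0.7397; cost = 8.22%.
Preferred: weight = 550.4/10379.4 = 0.0530; cost = 5.5092%.
Senior notes: weight = 2151/10379.4 = 0.2072; after-tax cost = 6.37% × (1 − 23%) = 4.9049%.
WACC = 0.7397 × 8.2200% + 0.0530 × 5.5092% + 0.2072 × 4.9049% = 7.3892%.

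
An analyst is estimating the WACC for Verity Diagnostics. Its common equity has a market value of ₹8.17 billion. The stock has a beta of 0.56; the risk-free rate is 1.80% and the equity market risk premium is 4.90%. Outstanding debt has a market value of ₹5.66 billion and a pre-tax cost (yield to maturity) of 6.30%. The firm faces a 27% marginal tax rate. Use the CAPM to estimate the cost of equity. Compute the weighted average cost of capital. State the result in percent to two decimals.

4.57%

Cost of equity via CAPM: Re = 1.8% + 0.56 × 4.9% = 4.5440%.
Total capital V = 8.17 + 5.66 = 13.83.
Equity: weight = 8.17/13.83 = 0.5907; cost = 4.544%.
Debt: weight = 5.66/13.83 = 0.4093; after-tax cost = 6.3% × (1 − 27%) = 4.5990%.
WACC = 0.5907 × 4.5440% + 0.4093 × 4.5990% = 4.5665%.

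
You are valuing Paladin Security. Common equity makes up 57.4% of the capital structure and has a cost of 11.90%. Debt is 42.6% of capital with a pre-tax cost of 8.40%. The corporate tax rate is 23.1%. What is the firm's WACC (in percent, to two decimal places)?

After-tax cost of debt = 8.4% × (1 − 23.1%) = 6.4596%.
WACC = 0.574 × 11.9000% + 0.426 × 6.4596% = 9.5824%.

9.58%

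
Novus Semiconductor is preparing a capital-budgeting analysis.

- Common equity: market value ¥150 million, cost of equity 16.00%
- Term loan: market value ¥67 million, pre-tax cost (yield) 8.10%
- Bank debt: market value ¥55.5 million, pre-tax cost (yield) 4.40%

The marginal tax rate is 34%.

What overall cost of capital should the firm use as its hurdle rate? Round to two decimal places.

Total capital V = 150 + 67 + 55.5 = 272.5.
Equity: weight = 150/272.5 = 0.5505; cost = 16%.
Term loan: weight = 67/272.5 = 0.2459; after-tax cost = 8.1% × (1 − 34%) = 5.3460%.
Bank debt: weight = 55.5/272.5 = 0.2037; after-tax cost = 4.4% × (1 − 34%) = 2.9040%.
WACC = 0.5505 × 16.0000% + 0.2459 × 5.3460% + 0.2037 × 2.9040% = 10.7132%.

10.71%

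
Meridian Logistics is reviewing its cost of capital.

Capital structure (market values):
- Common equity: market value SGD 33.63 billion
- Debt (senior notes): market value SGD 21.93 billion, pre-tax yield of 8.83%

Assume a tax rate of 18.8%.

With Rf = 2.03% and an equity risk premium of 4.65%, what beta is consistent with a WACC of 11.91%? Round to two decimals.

Total capital V = 33.63 + 21.93 = 55.56.
Equity weight = 33.63/55.56 = 0.6053.
Senior notes weight = 21.93/55.56 = 0.3947.
Debt contribution = 0.3947 × 8.83% × (1 − 18.8%) = 2.8300%.
Required equity contribution = 11.91% − 2.8300% = 9.0800%  ⇒  Re = 15.0010%.
CAPM: 15.0010% = 2.03% + β × 4.65%  ⇒  β = 2.7895.

2.79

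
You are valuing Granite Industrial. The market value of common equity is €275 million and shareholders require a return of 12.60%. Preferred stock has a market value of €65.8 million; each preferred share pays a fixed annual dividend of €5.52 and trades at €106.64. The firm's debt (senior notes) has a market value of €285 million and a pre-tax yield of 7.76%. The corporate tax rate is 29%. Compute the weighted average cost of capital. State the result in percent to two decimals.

8.59%

Cost of preferred: Rp = 5.52 / 106.64 = 5.1763%.
Total capital V = 275 + 65.8 + 285 = 625.8.
Equity: weight = 275/625.8 = 0.4394; cost = 12.6%.
Preferred: weight = 65.8/625.8 = 0.1051; cost = 5.1763%.
Senior notes: weight = 285/625.8 = 0.4554; after-tax cost = 7.76% × (1 − 29%) = 5.5096%.
WACC = 0.4394 × 12.6000% + 0.1051 × 5.1763% + 0.4554 × 5.5096% = 8.5903%.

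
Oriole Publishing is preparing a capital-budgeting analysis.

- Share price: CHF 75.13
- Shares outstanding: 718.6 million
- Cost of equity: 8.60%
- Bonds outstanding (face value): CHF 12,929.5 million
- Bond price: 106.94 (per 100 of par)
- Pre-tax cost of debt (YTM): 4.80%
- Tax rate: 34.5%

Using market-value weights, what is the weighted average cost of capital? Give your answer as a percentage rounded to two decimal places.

7.49%

Market value of equity E = 75.13 × 718.6m = 53988.418m. Market value of debt D = 12929.5m × 106.94/100 = 13826.8073m.
Total capital V = 53988.418 + 13826.8073 = 67815.2253.
Equity: weight = 53988.418/67815.2253 = 0.7961; cost = 8.6%.
Bonds outstanding: weight = 13826.8073/67815.2253 = 0.2039; after-tax cost = 4.8% × (1 − 34.5%) = 3.1440%.
WACC = 0.7961 × 8.6000% + 0.2039 × 3.1440% = 7.4876%.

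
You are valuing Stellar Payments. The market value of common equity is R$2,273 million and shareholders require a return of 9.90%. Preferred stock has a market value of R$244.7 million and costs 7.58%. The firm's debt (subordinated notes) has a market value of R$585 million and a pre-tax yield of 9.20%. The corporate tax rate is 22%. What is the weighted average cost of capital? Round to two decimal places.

Total capital V = 2273 + 244.7 + 585 = 3102.7.
Equity: weight = 2273/3102.7 = 0.7326; cost = 9.9%.
Preferred: weight = 244.7/3102.7 = 0.0789; cost = 7.58%.
Subordinated notes: weight = 585/3102.7 = 0.1885; after-tax cost = 9.2% × (1 − 22%) = 7.1760%.
WACC = 0.7326 × 9.9000% + 0.0789 × 7.5800% + 0.1885 × 7.1760% = 9.2034%.

9.20%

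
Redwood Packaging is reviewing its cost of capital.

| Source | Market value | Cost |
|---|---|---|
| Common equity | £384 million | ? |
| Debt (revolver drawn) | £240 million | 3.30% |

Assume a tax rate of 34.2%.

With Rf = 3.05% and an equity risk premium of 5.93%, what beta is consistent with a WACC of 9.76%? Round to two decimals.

1.93

Total capital V = 384 + 240 = 624.
Equity weight = 384/624 = 0.6154.
Revolver drawn weight = 240/624 = 0.3846.
Debt contribution = 0.3846 × 3.3% × (1 − 34.2%) = 0.8352%.
Required equity contribution = 9.76% − 0.8352% = 8.9248%  ⇒  Re = 14.5029%.
CAPM: 14.5029% = 3.05% + β × 5.93%  ⇒  β = 1.9313.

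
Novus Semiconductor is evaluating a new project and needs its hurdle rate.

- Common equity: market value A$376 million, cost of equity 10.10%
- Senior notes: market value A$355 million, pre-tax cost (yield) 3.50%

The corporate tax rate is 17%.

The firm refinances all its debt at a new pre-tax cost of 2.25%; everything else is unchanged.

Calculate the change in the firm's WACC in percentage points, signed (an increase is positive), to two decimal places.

-0.50 pp

Current WACC:
Total capital V = 376 + 355 = 731.
Equity: weight = 376/731 = 0.5144; cost = 10.1%.
Senior notes: weight = 355/731 = 0.4856; after-tax cost = 3.5% × (1 − 17%) = 2.9050%.
WACC = 0.5144 × 10.1000% + 0.4856 × 2.9050% = 6.6058%.
After the change:
Total capital V = 376 + 355 = 731.
Equity: weight = 376/731 = 0.5144; cost = 10.1%.
Senior notes: weight = 355/731 = 0.4856; after-tax cost = 2.25% × (1 − 17%) = 1.8675%.
WACC = 0.5144 × 10.1000% + 0.4856 × 1.8675% = 6.1020%.
Change in WACC = 6.1020% − 6.6058% = -0.5038 pp.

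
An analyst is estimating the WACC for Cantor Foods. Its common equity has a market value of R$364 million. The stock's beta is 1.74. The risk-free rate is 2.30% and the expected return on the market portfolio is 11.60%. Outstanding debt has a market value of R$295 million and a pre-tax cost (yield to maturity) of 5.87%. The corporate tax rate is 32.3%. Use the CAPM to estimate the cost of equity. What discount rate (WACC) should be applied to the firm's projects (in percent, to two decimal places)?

11.99%

Market risk premium = 11.6% − 2.3% = 9.3%.
Cost of equity via CAPM: Re = 2.3% + 1.74 × 9.3% = 18.4820%.
Total capital V = 364 + 295 = 659.
Equity: weight = 364/659 = 0.5524; cost = 18.482%.
Debt: weight = 295/659 = 0.4476; after-tax cost = 5.87% × (1 − 32.3%) = 3.9740%.
WACC = 0.5524 × 18.4820% + 0.4476 × 3.9740% = 11.9875%.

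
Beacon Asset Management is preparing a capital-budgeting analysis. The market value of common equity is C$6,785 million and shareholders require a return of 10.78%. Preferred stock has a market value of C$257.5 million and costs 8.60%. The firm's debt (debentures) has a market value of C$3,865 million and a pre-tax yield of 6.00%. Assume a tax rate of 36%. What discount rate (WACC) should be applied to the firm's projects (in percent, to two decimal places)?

8.27%

Total capital V = 6785 + 257.5 + 3865 = 10907.5.
Equity: weight = 6785/10907.5 = 0.6220; cost = 10.78%.
Preferred: weight = 257.5/10907.5 = 0.0236; cost = 8.6%.
Debentures: weight = 3865/10907.5 = 0.3543; after-tax cost = 6% × (1 − 36%) = 3.8400%.
WACC = 0.6220 × 10.7800% + 0.0236 × 8.6000% + 0.3543 × 3.8400% = 8.2694%.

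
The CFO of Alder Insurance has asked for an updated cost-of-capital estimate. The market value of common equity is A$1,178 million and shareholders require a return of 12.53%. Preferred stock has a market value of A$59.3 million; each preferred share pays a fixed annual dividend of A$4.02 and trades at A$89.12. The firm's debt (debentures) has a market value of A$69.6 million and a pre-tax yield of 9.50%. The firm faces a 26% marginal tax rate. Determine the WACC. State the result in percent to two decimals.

Cost of preferred: Rp = 4.02 / 89.12 = 4.5108%.
Total capital V = 1178 + 59.3 + 69.6 = 1306.9.
Equity: weight = 1178/1306.9 = 0.9014; cost = 12.53%.
Preferred: weight = 59.3/1306.9 = 0.0454; cost = 4.5108%.
Debentures: weight = 69.6/1306.9 = 0.0533; after-tax cost = 9.5% × (1 − 26%) = 7.0300%.
WACC = 0.9014 × 12.5300% + 0.0454 × 4.5108% + 0.0533 × 7.0300% = 11.8732%.

11.87%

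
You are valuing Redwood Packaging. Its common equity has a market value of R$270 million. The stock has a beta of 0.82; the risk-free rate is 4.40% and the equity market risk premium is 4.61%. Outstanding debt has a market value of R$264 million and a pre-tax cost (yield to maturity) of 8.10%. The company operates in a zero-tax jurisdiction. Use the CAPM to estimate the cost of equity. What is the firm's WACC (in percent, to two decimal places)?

Cost of equity via CAPM: Re = 4.4% + 0.82 × 4.61% = 8.1802%.
Total capital V = 270 + 264 = 534.
Equity: weight = 270/534 = 0.5056; cost = 8.1802%.
Debt: weight = 264/534 = 0.4944; after-tax cost = 8.1% × (1 − 0%) = 8.1000%.
WACC = 0.5056 × 8.1802% + 0.4944 × 8.1000% = 8.1406%.

8.14%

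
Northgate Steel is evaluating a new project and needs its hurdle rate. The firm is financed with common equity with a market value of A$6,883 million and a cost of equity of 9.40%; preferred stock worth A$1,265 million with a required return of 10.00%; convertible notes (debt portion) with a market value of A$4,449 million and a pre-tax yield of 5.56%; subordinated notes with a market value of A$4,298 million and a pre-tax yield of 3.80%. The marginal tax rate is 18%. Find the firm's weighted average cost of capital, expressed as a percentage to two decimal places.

6.57%

Total capital V = 6883 + 1265 + 4449 + 4298 = 16895.
Equity: weight = 6883/16895 = 0.4074; cost = 9.4%.
Preferred: weight = 1265/16895 = 0.0749; cost = 10%.
Convertible notes (debt portion): weight = 4449/16895 = 0.2633; after-tax cost = 5.56% × (1 − 18%) = 4.5592%.
Subordinated notes: weight = 4298/16895 = 0.2544; after-tax cost = 3.8% × (1 − 18%) = 3.1160%.
WACC = 0.4074 × 9.4000% + 0.0749 × 10.0000% + 0.2633 × 4.5592% + 0.2544 × 3.1160% = 6.5716%.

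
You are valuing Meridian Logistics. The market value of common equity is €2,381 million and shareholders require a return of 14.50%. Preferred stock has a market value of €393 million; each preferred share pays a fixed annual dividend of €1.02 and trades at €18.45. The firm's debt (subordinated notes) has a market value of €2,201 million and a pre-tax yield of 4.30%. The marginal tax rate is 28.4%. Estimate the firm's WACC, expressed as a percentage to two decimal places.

Cost of preferred: Rp = 1.02 / 18.45 = 5.5285%.
Total capital V = 2381 + 393 + 2201 = 4975.
Equity: weight = 2381/4975 = 0.4786; cost = 14.5%.
Preferred: weight = 393/4975 = 0.0790; cost = 5.5285%.
Subordinated notes: weight = 2201/4975 = 0.4424; after-tax cost = 4.3% × (1 − 28.4%) = 3.0788%.
WACC = 0.4786 × 14.5000% + 0.0790 × 5.5285% + 0.4424 × 3.0788% = 8.7384%.

8.74%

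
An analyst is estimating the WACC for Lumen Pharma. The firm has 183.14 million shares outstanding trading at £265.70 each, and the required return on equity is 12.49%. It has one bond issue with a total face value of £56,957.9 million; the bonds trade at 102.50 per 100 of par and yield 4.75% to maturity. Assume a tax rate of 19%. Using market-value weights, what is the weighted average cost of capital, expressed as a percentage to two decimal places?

Market value of equity E = 265.7 × 183.14m = 48660.298m. Market value of debt D = 56957.9m × 102.5/100 = 58381.8475m.
Total capital V = 48660.298 + 58381.8475 = 107042.1455.
Equity: weight = 48660.298/107042.1455 = 0.4546; cost = 12.49%.
Bonds outstanding: weight = 58381.8475/107042.1455 = 0.5454; after-tax cost = 4.75% × (1 − 19%) = 3.8475%.
WACC = 0.4546 × 12.4900% + 0.5454 × 3.8475% = 7.7763%.

7.78%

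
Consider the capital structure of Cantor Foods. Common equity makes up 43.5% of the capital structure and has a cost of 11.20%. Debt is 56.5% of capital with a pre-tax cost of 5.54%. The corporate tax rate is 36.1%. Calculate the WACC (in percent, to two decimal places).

6.87%

After-tax cost of debt = 5.54% × (1 − 36.1%) = 3.5401%.
WACC = 0.435 × 11.2000% + 0.565 × 3.5401% = 6.8721%.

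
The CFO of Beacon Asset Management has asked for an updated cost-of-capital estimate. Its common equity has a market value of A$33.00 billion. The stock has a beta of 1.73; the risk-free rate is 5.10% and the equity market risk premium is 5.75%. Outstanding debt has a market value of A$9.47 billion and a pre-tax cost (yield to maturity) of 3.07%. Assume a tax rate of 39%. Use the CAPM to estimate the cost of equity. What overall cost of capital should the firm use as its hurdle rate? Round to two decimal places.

Cost of equity via CAPM: Re = 5.1% + 1.73 × 5.75% = 15.0475%.
Total capital V = 33 + 9.47 = 42.47.
Equity: weight = 33/42.47 = 0.7770; cost = 15.0475%.
Debt: weight = 9.47/42.47 = 0.2230; after-tax cost = 3.07% × (1 − 39%) = 1.8727%.
WACC = 0.7770 × 15.0475% + 0.2230 × 1.8727% = 12.1098%.

12.11%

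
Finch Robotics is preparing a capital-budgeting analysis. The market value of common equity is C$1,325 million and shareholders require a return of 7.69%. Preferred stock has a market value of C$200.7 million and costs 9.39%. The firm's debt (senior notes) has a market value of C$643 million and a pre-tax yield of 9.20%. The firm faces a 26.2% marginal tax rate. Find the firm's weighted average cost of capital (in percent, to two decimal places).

7.58%

Total capital V = 1325 + 200.7 + 643 = 2168.7.
Equity: weight = 1325/2168.7 = 0.6110; cost = 7.69%.
Preferred: weight = 200.7/2168.7 = 0.0925; cost = 9.39%.
Senior notes: weight = 643/2168.7 = 0.2965; after-tax cost = 9.2% × (1 − 26.2%) = 6.7896%.
WACC = 0.6110 × 7.6900% + 0.0925 × 9.3900% + 0.2965 × 6.7896% = 7.5804%.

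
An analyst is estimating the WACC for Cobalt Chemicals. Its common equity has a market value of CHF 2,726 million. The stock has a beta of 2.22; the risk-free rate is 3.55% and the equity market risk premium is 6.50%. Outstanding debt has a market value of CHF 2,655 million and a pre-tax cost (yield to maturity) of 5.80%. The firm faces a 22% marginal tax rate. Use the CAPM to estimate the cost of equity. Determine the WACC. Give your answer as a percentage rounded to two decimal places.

Cost of equity via CAPM: Re = 3.55% + 2.22 × 6.5% = 17.9800%.
Total capital V = 2726 + 2655 = 5381.
Equity: weight = 2726/5381 = 0.5066; cost = 17.98%.
Debt: weight = 2655/5381 = 0.4934; after-tax cost = 5.8% × (1 − 22%) = 4.5240%.
WACC = 0.5066 × 17.9800% + 0.4934 × 4.5240% = 11.3408%.

11.34%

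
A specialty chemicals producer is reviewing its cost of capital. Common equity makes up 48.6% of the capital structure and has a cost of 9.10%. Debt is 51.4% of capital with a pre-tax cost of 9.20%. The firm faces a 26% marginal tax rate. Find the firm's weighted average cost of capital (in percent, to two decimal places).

After-tax cost of debt = 9.2% × (1 − 26%) = 6.8080%.
WACC = 0.486 × 9.1000% + 0.514 × 6.8080% = 7.9219%.

7.92%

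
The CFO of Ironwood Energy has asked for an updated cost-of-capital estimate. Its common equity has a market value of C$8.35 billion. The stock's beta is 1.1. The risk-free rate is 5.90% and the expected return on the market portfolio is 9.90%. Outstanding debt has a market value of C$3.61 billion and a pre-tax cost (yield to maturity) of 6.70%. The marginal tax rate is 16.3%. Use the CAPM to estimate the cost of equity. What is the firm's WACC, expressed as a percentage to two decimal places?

8.88%

Market risk premium = 9.9% − 5.9% = 4.0%.
Cost of equity via CAPM: Re = 5.9% + 1.1 × 4.0% = 10.3000%.
Total capital V = 8.35 + 3.61 = 11.96.
Equity: weight = 8.35/11.96 = 0.6982; cost = 10.3%.
Debt: weight = 3.61/11.96 = 0.3018; after-tax cost = 6.7% × (1 − 16.3%) = 5.6079%.
WACC = 0.6982 × 10.3000% + 0.3018 × 5.6079% = 8.8837%.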